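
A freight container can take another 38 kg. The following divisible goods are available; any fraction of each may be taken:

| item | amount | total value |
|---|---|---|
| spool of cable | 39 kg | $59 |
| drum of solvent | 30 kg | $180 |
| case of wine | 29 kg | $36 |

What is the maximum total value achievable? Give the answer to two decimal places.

Take in order of value per unit:
- drum of solvent (180/30 per unit): all 30 → value 180, running total 180.00
- spool of cable (59/39 per unit): 8 of 39 → value 8×59/39 = 12.1026, running total 192.10
Total 192.10.

192.10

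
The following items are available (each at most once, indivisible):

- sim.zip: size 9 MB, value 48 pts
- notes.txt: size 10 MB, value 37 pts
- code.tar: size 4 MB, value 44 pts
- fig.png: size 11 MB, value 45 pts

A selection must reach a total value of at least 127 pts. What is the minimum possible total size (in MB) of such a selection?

23

Subsets with value ≥ 127, sorted by total size:
- sim.zip+notes.txt+code.tar: size 23, value 129
- sim.zip+code.tar+fig.png: size 24, value 137
- sim.zip+notes.txt+fig.png: size 30, value 130
Minimum size: 23 MB.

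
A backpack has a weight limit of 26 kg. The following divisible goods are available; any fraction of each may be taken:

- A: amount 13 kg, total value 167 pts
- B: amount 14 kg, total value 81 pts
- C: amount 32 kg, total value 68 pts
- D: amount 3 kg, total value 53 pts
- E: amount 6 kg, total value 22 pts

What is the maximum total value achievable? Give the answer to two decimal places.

Take in order of value per unit:
- D (53/3 per unit): all 3 → value 53, running total 53.00
- A (167/13 per unit): all 13 → value 167, running total 220.00
- B (81/14 per unit): 10 of 14 → value 10×81/14 = 57.8571, running total 277.86
Total 277.86.

277.86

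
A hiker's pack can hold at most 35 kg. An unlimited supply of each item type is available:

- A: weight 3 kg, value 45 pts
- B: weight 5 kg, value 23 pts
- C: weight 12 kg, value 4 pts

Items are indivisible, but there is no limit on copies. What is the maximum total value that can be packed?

Best value-per-unit is A at 45/3, and filling with it alone uses weight 11×3=33. No mix of the others beats 11×45 = 495.

495 pts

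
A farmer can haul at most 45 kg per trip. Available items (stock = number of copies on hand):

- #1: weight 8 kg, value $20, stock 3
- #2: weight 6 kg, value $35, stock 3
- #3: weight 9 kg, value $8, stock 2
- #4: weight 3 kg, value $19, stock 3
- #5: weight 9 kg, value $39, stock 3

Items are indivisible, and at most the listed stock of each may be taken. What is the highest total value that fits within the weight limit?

Top feasible selections:
- 3×#2 + 3×#4 + 2×#5: weight 45, value 240
- 2×#2 + 2×#4 + 3×#5: weight 45, value 225
Best: $240.

$240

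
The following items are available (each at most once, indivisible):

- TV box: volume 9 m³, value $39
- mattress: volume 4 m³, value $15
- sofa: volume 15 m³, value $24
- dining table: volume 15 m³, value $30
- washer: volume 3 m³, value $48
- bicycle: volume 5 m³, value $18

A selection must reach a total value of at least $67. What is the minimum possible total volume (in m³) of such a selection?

Subsets with value ≥ 67, sorted by total volume:
- TV box+washer: volume 12, value 87
- mattress+washer+bicycle: volume 12, value 81
Minimum volume: 12 m³.

12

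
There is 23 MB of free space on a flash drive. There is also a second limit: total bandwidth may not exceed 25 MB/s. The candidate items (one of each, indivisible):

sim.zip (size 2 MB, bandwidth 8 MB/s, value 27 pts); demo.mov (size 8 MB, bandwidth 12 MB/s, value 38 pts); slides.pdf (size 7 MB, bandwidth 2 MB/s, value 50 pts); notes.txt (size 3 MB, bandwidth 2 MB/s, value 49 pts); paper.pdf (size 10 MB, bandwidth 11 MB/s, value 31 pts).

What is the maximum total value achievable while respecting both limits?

164 pts

Feasible sets respecting both limits:
- sim.zip+demo.mov+slides.pdf+notes.txt: size 20, bandwidth 24, value 164
- sim.zip+slides.pdf+notes.txt+paper.pdf: size 22, bandwidth 23, value 157
- demo.mov+slides.pdf+notes.txt: size 18, bandwidth 16, value 137
Best: 164 pts.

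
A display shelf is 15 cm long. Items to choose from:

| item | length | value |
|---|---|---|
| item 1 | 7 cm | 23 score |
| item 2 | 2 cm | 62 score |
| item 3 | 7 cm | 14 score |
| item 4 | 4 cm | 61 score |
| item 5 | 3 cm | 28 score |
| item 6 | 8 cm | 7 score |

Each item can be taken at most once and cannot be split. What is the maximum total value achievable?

Check high-value combinations within 15 cm:
- item 2+item 4+item 5: length 2+4+3=9, value 62+61+28=151
- item 1+item 2+item 4: length 7+2+4=13, value 23+62+61=146
- item 2+item 3+item 4: length 2+7+4=13, value 62+14+61=137
- item 2+item 4+item 6: length 2+4+8=14, value 62+61+7=130
Best: 151 score.

151 score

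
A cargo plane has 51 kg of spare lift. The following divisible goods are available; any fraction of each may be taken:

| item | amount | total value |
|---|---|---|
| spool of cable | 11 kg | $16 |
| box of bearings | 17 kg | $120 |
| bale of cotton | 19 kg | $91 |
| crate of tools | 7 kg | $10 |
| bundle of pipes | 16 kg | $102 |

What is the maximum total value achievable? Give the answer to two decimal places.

308.21

Take in order of value per unit:
- box of bearings (120/17 per unit): all 17 → value 120, running total 120.00
- bundle of pipes (102/16 per unit): all 16 → value 102, running total 222.00
- bale of cotton (91/19 per unit): 18 of 19 → value 18×91/19 = 86.2105, running total 308.21
Total 308.21.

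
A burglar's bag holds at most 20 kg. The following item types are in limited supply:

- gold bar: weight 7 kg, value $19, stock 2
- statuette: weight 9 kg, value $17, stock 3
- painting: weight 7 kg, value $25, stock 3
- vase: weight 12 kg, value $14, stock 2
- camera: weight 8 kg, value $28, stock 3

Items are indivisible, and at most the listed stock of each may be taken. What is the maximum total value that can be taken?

Top feasible selections:
- 2×camera: weight 16, value 56
- 1×painting + 1×camera: weight 15, value 53
- 2×painting: weight 14, value 50
- 1×gold bar + 1×camera: weight 15, value 47
Best: $56.

$56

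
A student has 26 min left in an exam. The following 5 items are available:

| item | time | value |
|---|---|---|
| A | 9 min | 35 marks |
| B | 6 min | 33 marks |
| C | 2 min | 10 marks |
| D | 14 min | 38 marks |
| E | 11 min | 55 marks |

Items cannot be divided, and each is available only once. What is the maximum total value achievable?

123 marks

Check high-value combinations within 26 min:
- A+B+E: time 9+6+11=26, value 35+33+55=123
- A+C+E: time 9+2+11=22, value 35+10+55=100
- B+C+E: time 6+2+11=19, value 33+10+55=98
- D+E: time 14+11=25, value 38+55=93
- A+E: time 9+11=20, value 35+55=90
Best: 123 marks.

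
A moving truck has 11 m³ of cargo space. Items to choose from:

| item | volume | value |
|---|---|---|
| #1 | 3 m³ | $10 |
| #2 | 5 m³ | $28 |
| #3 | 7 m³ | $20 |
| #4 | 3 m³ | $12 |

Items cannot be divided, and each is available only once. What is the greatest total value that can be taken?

Check high-value combinations within 11 m³:
- #1+#2+#4: volume 3+5+3=11, value 10+28+12=50
- #2+#4: volume 5+3=8, value 28+12=40
- #1+#2: volume 3+5=8, value 10+28=38
Best: $50.

$50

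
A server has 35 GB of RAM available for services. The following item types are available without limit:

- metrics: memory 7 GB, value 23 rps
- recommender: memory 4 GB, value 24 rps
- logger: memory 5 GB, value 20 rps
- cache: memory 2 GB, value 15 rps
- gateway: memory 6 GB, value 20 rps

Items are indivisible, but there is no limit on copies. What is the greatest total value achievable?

Best value-per-unit is cache at 15/2, and filling with it alone uses memory 17×2=34. No mix of the others beats 17×15 = 255.

255 rps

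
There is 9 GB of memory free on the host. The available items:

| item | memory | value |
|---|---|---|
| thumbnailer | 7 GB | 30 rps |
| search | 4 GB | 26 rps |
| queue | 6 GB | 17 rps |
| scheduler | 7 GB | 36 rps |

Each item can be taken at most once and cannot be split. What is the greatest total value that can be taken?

36 rps

Check high-value combinations within 9 GB:
- scheduler: memory 7, value 36
- thumbnailer: memory 7, value 30
- search: memory 4, value 26
Best: 36 rps.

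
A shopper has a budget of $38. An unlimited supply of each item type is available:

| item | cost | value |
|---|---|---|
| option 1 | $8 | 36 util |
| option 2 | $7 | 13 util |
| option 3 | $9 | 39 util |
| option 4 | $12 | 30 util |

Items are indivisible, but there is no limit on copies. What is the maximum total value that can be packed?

156 util

Best value-per-unit is option 1 at 36/8; filling with it alone gives 4×36 = 144.
Optimal mix: 4×option 3 → cost 36, value 156.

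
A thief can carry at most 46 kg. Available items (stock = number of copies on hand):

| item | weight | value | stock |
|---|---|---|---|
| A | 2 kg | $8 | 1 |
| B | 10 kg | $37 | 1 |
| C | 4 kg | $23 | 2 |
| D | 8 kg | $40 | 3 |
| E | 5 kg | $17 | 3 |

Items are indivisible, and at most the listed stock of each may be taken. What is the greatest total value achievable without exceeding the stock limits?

$211

Top feasible selections:
- 1×A + 1×B + 2×C + 3×D: weight 44, value 211
- 1×A + 2×C + 3×D + 2×E: weight 44, value 208
- 1×A + 1×B + 1×C + 3×D + 1×E: weight 45, value 205
- 1×A + 1×B + 2×C + 2×D + 2×E: weight 46, value 205
Best: $211.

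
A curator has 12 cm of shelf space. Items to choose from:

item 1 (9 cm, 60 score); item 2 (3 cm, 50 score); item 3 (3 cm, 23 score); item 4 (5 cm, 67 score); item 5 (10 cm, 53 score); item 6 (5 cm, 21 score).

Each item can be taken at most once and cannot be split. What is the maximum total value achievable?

Check high-value combinations within 12 cm:
- item 2+item 3+item 4: length 3+3+5=11, value 50+23+67=140
- item 2+item 4: length 3+5=8, value 50+67=117
- item 1+item 2: length 9+3=12, value 60+50=110
Best: 140 score.

140 score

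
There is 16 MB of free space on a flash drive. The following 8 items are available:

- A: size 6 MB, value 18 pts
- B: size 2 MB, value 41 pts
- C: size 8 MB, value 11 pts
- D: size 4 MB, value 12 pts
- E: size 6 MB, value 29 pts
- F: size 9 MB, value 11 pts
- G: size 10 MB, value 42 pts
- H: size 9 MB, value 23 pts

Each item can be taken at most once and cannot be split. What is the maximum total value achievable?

95 pts

Check high-value combinations within 16 MB:
- B+D+G: size 2+4+10=16, value 41+12+42=95
- A+B+E: size 6+2+6=14, value 18+41+29=88
- B+G: size 2+10=12, value 41+42=83
- B+D+E: size 2+4+6=12, value 41+12+29=82
- B+C+E: size 2+8+6=16, value 41+11+29=81
Best: 95 pts.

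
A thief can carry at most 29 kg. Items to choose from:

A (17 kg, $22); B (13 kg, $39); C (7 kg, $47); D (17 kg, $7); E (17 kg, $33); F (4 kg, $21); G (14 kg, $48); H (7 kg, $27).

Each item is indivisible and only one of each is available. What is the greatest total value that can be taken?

This is a 0/1 knapsack; check combinations near the capacity.
- C+G+H: weight 7+14+7=28, value 47+48+27=122
- C+F+G: weight 7+4+14=25, value 47+21+48=116
- B+C+H: weight 13+7+7=27, value 39+47+27=113
Best: $122.

$122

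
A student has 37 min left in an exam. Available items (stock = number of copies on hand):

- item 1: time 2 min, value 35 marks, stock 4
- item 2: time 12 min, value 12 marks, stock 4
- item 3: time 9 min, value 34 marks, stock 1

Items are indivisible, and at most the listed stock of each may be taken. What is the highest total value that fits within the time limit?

Top feasible selections:
- 4×item 1 + 1×item 2 + 1×item 3: time 29, value 186
- 4×item 1 + 1×item 3: time 17, value 174
Best: 186 marks.

186 marks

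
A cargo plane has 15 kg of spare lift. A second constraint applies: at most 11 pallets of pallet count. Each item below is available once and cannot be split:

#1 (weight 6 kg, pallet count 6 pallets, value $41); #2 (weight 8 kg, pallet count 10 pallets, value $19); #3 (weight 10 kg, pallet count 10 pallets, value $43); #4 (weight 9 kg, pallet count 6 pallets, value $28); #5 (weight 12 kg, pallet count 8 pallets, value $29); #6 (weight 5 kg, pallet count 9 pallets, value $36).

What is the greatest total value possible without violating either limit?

Feasible sets respecting both limits:
- #3: weight 10, pallet count 10, value 43
- #1: weight 6, pallet count 6, value 41
- #6: weight 5, pallet count 9, value 36
Best: $43.

$43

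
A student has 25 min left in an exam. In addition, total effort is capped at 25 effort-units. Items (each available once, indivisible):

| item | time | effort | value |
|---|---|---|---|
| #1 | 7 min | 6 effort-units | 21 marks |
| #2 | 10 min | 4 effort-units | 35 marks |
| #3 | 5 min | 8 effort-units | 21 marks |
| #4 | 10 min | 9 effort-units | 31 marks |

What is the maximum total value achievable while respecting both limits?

Feasible sets respecting both limits:
- #2+#3+#4: time 25, effort 21, value 87
- #1+#2+#3: time 22, effort 18, value 77
- #1+#3+#4: time 22, effort 23, value 73
Best: 87 marks.

87 marks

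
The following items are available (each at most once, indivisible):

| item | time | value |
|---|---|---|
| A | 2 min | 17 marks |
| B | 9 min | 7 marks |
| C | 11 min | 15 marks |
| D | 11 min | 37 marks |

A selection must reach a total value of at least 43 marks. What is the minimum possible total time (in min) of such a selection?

13

Subsets with value ≥ 43, sorted by total time:
- A+D: time 13, value 54
- B+D: time 20, value 44
- A+B+D: time 22, value 61
- C+D: time 22, value 52
Minimum time: 13 min.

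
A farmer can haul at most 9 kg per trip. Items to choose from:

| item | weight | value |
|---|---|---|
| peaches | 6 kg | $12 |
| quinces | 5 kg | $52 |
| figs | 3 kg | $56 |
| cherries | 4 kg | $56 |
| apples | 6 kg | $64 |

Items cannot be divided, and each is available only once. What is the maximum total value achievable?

Check high-value combinations within 9 kg:
- figs+apples: weight 3+6=9, value 56+64=120
- figs+cherries: weight 3+4=7, value 56+56=112
- quinces+figs: weight 5+3=8, value 52+56=108
- quinces+cherries: weight 5+4=9, value 52+56=108
- peaches+figs: weight 6+3=9, value 12+56=68
Best: $120.

$120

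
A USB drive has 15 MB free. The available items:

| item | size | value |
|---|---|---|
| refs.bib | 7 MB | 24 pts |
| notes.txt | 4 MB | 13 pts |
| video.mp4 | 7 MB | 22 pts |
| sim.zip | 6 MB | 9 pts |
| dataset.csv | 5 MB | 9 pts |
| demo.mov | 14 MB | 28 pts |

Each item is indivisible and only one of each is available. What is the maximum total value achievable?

Check high-value combinations within 15 MB:
- refs.bib+video.mp4: size 7+7=14, value 24+22=46
- refs.bib+notes.txt: size 7+4=11, value 24+13=37
- notes.txt+video.mp4: size 4+7=11, value 13+22=35
- refs.bib+dataset.csv: size 7+5=12, value 24+9=33
- refs.bib+sim.zip: size 7+6=13, value 24+9=33
Best: 46 pts.

46 pts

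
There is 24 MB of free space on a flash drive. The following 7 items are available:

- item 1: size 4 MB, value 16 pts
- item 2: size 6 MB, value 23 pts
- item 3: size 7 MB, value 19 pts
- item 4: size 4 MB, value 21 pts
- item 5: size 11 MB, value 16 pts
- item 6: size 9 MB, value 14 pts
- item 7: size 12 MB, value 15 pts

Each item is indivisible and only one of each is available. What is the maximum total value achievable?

Check high-value combinations within 24 MB:
- item 1+item 2+item 3+item 4: size 4+6+7+4=21, value 16+23+19+21=79
- item 1+item 2+item 4+item 6: size 4+6+4+9=23, value 16+23+21+14=74
- item 1+item 3+item 4+item 6: size 4+7+4+9=24, value 16+19+21+14=70
- item 2+item 3+item 4: size 6+7+4=17, value 23+19+21=63
Best: 79 pts.

79 pts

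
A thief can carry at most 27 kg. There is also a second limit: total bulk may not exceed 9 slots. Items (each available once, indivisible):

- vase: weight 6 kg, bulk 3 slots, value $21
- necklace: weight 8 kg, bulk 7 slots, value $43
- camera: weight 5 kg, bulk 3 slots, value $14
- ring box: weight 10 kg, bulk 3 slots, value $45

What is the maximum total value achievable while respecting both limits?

$80

Feasible sets respecting both limits:
- vase+camera+ring box: weight 21, bulk 9, value 80
- vase+ring box: weight 16, bulk 6, value 66
- camera+ring box: weight 15, bulk 6, value 59
- ring box: weight 10, bulk 3, value 45
Best: $80.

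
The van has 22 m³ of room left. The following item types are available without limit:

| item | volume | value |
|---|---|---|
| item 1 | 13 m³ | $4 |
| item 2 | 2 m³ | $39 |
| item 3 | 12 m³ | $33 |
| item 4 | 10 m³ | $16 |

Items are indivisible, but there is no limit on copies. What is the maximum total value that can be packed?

Best value-per-unit is item 2 at 39/2, and filling with it alone uses volume 11×2=22. No mix of the others beats 11×39 = 429.

$429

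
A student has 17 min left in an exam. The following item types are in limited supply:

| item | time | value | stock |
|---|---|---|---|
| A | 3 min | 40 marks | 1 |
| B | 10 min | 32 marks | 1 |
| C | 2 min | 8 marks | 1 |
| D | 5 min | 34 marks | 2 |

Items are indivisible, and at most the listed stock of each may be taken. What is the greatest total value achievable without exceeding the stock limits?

Best selections within time 17 and stock limits:
- 1×A + 1×C + 2×D: time 15, value 116
- 1×A + 2×D: time 13, value 108
- 1×A + 1×C + 1×D: time 10, value 82
Best: 116 marks.

116 marks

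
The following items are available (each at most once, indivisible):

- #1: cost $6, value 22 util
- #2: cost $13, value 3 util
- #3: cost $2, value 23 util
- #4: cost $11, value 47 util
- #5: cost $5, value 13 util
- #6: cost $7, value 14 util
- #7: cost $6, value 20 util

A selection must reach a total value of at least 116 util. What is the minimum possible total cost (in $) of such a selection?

30

Subsets with value ≥ 116, sorted by total cost:
- #1+#3+#4+#5+#7: cost 30, value 125
- #1+#3+#4+#5+#6: cost 31, value 119
Minimum cost: 30 $.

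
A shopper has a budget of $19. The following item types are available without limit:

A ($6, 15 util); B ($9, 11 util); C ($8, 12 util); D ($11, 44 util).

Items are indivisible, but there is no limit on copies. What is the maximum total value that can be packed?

59 util

Best value-per-unit is D at 44/11; filling with it alone gives 1×44 = 44.
Optimal mix: 1×A + 1×D → cost 17, value 59.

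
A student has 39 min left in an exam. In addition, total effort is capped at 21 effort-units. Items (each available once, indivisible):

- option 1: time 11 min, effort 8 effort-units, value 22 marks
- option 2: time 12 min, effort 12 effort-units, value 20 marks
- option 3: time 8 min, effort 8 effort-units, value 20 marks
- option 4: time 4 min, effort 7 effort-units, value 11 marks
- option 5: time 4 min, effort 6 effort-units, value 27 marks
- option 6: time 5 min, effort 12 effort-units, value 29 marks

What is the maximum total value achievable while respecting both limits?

60 marks

Feasible sets respecting both limits:
- option 1+option 4+option 5: time 19, effort 21, value 60
- option 3+option 4+option 5: time 16, effort 21, value 58
- option 5+option 6: time 9, effort 18, value 56
- option 1+option 6: time 16, effort 20, value 51
Best: 60 marks.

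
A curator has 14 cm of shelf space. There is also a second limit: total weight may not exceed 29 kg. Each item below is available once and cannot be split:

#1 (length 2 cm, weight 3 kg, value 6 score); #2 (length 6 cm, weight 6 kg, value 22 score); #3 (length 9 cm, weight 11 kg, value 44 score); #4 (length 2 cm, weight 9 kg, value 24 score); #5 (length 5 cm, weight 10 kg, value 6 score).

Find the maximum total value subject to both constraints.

74 score

Feasible sets respecting both limits:
- #1+#3+#4: length 13, weight 23, value 74
- #3+#4: length 11, weight 20, value 68
- #1+#2+#4: length 10, weight 18, value 52
- #2+#4+#5: length 13, weight 25, value 52
Best: 74 score.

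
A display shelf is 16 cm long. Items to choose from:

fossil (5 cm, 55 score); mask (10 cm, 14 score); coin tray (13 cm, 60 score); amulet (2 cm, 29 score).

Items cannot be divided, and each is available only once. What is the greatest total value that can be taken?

89 score

Check high-value combinations within 16 cm:
- coin tray+amulet: length 13+2=15, value 60+29=89
- fossil+amulet: length 5+2=7, value 55+29=84
- fossil+mask: length 5+10=15, value 55+14=69
Best: 89 score.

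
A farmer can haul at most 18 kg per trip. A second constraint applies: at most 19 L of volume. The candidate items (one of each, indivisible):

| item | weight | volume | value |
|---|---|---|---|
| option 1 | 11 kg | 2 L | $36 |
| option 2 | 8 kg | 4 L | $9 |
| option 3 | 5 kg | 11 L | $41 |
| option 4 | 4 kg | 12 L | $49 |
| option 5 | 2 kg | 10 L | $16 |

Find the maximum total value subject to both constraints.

Feasible sets respecting both limits:
- option 1+option 4: weight 15, volume 14, value 85
- option 1+option 3: weight 16, volume 13, value 77
- option 2+option 4: weight 12, volume 16, value 58
- option 1+option 5: weight 13, volume 12, value 52
Best: $85.

$85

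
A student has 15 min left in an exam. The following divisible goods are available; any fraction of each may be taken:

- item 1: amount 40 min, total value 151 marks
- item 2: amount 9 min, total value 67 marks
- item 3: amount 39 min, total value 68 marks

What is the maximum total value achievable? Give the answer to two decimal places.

89.65

Take in order of value per unit:
- item 2 (67/9 per unit): all 9 → value 67, running total 67.00
- item 1 (151/40 per unit): 6 of 40 → value 6×151/40 = 22.6500, running total 89.65
Total 89.65.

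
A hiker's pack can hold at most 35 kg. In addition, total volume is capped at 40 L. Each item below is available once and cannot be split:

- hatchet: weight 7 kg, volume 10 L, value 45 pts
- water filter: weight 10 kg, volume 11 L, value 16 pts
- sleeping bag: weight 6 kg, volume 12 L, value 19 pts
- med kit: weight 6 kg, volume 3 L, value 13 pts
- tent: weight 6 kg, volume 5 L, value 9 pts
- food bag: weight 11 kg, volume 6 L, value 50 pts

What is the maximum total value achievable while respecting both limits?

Feasible sets respecting both limits:
- hatchet+water filter+sleeping bag+food bag: weight 34, volume 39, value 130
- hatchet+sleeping bag+med kit+food bag: weight 30, volume 31, value 127
- hatchet+water filter+med kit+food bag: weight 34, volume 30, value 124
Best: 130 pts.

130 pts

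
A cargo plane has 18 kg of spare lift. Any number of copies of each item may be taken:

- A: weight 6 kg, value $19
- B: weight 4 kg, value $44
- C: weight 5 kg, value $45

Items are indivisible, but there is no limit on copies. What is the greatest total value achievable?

$178

Best value-per-unit is B at 44/4; filling with it alone gives 4×44 = 176.
Optimal mix: 2×B + 2×C → weight 18, value 178.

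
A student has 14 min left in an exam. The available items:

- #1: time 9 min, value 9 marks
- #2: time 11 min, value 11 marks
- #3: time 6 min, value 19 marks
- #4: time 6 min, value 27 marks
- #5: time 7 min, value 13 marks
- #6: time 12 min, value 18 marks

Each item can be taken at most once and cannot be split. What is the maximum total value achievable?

This is a 0/1 knapsack; check combinations near the capacity.
- #3+#4: time 6+6=12, value 19+27=46
- #4+#5: time 6+7=13, value 27+13=40
- #3+#5: time 6+7=13, value 19+13=32
- #4: time 6, value 27
- #3: time 6, value 19
Best: 46 marks.

46 marks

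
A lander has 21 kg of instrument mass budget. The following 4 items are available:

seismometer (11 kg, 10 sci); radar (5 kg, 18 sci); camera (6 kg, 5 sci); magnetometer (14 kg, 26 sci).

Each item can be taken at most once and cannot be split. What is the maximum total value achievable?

44 sci

Check high-value combinations within 21 kg:
- radar+magnetometer: mass 5+14=19, value 18+26=44
- camera+magnetometer: mass 6+14=20, value 5+26=31
- seismometer+radar: mass 11+5=16, value 10+18=28
- magnetometer: mass 14, value 26
Best: 44 sci.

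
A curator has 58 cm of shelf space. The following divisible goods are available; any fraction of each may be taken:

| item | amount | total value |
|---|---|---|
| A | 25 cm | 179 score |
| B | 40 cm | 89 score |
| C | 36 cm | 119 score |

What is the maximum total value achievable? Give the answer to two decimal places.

288.08

Take in order of value per unit:
- A (179/25 per unit): all 25 → value 179, running total 179.00
- C (119/36 per unit): 33 of 36 → value 33×119/36 = 109.0833, running total 288.08
Total 288.08.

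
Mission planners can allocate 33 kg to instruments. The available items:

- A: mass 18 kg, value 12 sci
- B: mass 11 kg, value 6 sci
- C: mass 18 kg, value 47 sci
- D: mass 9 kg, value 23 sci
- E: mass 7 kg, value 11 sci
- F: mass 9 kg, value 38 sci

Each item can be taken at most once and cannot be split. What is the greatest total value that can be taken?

Check high-value combinations within 33 kg:
- C+F: mass 18+9=27, value 47+38=85
- D+E+F: mass 9+7+9=25, value 23+11+38=72
- C+D: mass 18+9=27, value 47+23=70
Best: 85 sci.

85 sci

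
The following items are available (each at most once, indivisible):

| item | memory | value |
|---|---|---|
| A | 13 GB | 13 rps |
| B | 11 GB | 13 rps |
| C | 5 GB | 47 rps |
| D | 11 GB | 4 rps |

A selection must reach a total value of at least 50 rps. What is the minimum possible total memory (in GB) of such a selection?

Subsets with value ≥ 50, sorted by total memory:
- B+C: memory 16, value 60
- C+D: memory 16, value 51
- A+C: memory 18, value 60
- B+C+D: memory 27, value 64
Minimum memory: 16 GB.

16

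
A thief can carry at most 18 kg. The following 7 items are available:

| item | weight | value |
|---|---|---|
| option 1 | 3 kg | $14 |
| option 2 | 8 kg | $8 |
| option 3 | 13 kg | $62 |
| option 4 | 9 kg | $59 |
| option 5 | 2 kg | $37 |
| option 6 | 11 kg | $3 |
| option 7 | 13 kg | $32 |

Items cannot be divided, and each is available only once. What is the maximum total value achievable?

This is a 0/1 knapsack; check combinations near the capacity.
- option 1+option 3+option 5: weight 3+13+2=18, value 14+62+37=113
- option 1+option 4+option 5: weight 3+9+2=14, value 14+59+37=110
- option 3+option 5: weight 13+2=15, value 62+37=99
Best: $113.

$113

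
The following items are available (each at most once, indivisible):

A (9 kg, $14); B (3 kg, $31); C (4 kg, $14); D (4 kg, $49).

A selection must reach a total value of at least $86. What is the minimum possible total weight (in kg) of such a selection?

11

Subsets with value ≥ 86, sorted by total weight:
- B+C+D: weight 11, value 94
- A+B+D: weight 16, value 94
- A+B+C+D: weight 20, value 108
Minimum weight: 11 kg.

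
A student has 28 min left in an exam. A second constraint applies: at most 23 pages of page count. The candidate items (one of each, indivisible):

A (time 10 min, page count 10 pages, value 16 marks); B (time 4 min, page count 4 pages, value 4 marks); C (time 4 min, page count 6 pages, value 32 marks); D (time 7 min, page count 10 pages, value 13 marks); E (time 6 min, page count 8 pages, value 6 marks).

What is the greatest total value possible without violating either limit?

Feasible sets respecting both limits:
- A+B+C: time 18, page count 20, value 52
- B+C+D: time 15, page count 20, value 49
- A+C: time 14, page count 16, value 48
- C+D: time 11, page count 16, value 45
Best: 52 marks.

52 marks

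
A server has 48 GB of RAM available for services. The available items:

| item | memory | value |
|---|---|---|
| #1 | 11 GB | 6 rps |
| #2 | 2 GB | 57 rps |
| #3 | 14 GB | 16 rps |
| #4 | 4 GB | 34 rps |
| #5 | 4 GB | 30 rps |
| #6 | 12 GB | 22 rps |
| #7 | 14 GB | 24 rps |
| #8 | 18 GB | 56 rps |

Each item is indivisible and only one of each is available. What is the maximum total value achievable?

201 rps

Check high-value combinations within 48 GB:
- #2+#4+#5+#7+#8: memory 2+4+4+14+18=42, value 57+34+30+24+56=201
- #2+#4+#5+#6+#8: memory 2+4+4+12+18=40, value 57+34+30+22+56=199
- #2+#3+#4+#5+#8: memory 2+14+4+4+18=42, value 57+16+34+30+56=193
- #1+#2+#4+#5+#8: memory 11+2+4+4+18=39, value 6+57+34+30+56=183
Best: 201 rps.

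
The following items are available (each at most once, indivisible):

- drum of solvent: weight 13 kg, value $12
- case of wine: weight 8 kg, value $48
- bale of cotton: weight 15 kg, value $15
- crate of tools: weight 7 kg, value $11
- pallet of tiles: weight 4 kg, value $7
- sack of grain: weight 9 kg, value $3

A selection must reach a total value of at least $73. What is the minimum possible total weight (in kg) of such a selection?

Subsets with value ≥ 73, sorted by total weight:
- case of wine+bale of cotton+crate of tools: weight 30, value 74
- drum of solvent+case of wine+crate of tools+pallet of tiles: weight 32, value 78
Minimum weight: 30 kg.

30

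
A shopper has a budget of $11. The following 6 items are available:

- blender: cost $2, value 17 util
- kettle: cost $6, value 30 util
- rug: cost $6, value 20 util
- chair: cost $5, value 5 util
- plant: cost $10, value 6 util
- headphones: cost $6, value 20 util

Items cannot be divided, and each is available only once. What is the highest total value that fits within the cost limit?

Check high-value combinations within $11:
- blender+kettle: cost 2+6=8, value 17+30=47
- blender+rug: cost 2+6=8, value 17+20=37
- blender+headphones: cost 2+6=8, value 17+20=37
Best: 47 util.

47 util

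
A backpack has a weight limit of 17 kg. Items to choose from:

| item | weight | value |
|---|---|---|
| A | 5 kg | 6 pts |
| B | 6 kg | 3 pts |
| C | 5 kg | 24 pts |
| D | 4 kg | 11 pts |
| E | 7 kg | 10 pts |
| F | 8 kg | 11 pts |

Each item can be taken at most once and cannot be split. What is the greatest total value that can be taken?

46 pts

Check high-value combinations within 17 kg:
- C+D+F: weight 5+4+8=17, value 24+11+11=46
- C+D+E: weight 5+4+7=16, value 24+11+10=45
- A+C+D: weight 5+5+4=14, value 6+24+11=41
- A+C+E: weight 5+5+7=17, value 6+24+10=40
- B+C+D: weight 6+5+4=15, value 3+24+11=38
Best: 46 pts.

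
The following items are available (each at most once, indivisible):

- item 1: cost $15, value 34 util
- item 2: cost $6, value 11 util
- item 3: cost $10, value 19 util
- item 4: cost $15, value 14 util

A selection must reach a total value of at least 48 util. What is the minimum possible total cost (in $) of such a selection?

Subsets with value ≥ 48, sorted by total cost:
- item 1+item 3: cost 25, value 53
- item 1+item 4: cost 30, value 48
- item 1+item 2+item 3: cost 31, value 64
Minimum cost: 25 $.

25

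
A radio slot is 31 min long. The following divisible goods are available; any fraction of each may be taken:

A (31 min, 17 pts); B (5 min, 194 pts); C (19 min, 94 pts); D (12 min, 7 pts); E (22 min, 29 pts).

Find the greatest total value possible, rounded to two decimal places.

297.23

Take in order of value per unit:
- B (194/5 per unit): all 5 → value 194, running total 194.00
- C (94/19 per unit): all 19 → value 94, running total 288.00
- E (29/22 per unit): 7 of 22 → value 7×29/22 = 9.2273, running total 297.23
Total 297.23.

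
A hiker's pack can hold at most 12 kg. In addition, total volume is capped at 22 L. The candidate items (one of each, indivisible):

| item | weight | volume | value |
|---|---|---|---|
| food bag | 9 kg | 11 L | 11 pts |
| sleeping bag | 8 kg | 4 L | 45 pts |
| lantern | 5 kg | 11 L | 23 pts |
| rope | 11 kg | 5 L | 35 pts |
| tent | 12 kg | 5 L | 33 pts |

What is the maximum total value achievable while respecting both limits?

Feasible sets respecting both limits:
- sleeping bag: weight 8, volume 4, value 45
- rope: weight 11, volume 5, value 35
- tent: weight 12, volume 5, value 33
Best: 45 pts.

45 pts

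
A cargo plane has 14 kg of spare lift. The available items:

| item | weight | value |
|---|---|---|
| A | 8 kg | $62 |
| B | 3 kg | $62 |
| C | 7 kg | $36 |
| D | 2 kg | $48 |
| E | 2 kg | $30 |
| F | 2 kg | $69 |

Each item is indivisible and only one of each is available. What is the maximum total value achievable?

$215

Check high-value combinations within 14 kg:
- B+C+D+F: weight 3+7+2+2=14, value 62+36+48+69=215
- B+D+E+F: weight 3+2+2+2=9, value 62+48+30+69=209
- A+D+E+F: weight 8+2+2+2=14, value 62+48+30+69=209
- B+C+E+F: weight 3+7+2+2=14, value 62+36+30+69=197
- A+B+F: weight 8+3+2=13, value 62+62+69=193
Best: $215.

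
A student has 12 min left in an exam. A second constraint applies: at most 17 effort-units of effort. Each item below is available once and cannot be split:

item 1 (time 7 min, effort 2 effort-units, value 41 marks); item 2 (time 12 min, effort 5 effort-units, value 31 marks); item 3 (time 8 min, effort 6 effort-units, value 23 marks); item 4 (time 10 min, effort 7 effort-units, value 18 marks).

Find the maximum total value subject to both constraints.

Feasible sets respecting both limits:
- item 1: time 7, effort 2, value 41
- item 2: time 12, effort 5, value 31
- item 3: time 8, effort 6, value 23
- item 4: time 10, effort 7, value 18
Best: 41 marks.

41 marks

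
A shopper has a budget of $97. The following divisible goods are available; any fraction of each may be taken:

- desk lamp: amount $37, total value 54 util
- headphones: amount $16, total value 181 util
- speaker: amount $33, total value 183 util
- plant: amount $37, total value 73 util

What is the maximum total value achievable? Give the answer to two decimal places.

453.05

Take in order of value per unit:
- headphones (181/16 per unit): all 16 → value 181, running total 181.00
- speaker (183/33 per unit): all 33 → value 183, running total 364.00
- plant (73/37 per unit): all 37 → value 73, running total 437.00
- desk lamp (54/37 per unit): 11 of 37 → value 11×54/37 = 16.0541, running total 453.05
Total 453.05.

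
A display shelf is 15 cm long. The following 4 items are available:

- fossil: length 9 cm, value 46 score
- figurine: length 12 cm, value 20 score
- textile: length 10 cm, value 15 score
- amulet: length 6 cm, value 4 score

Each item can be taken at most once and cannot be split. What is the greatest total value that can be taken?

Check high-value combinations within 15 cm:
- fossil+amulet: length 9+6=15, value 46+4=50
- fossil: length 9, value 46
- figurine: length 12, value 20
- textile: length 10, value 15
Best: 50 score.

50 score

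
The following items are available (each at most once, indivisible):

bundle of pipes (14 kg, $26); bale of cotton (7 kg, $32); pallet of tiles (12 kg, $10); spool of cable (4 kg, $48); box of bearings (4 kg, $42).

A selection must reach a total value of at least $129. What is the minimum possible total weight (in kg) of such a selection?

27

Subsets with value ≥ 129, sorted by total weight:
- bale of cotton+pallet of tiles+spool of cable+box of bearings: weight 27, value 132
- bundle of pipes+bale of cotton+spool of cable+box of bearings: weight 29, value 148
Minimum weight: 27 kg.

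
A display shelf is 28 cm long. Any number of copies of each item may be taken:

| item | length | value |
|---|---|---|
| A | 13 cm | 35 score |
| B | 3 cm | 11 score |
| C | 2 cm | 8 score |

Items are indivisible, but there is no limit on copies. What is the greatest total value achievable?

112 score

Best value-per-unit is C at 8/2, and filling with it alone uses length 14×2=28. No mix of the others beats 14×8 = 112.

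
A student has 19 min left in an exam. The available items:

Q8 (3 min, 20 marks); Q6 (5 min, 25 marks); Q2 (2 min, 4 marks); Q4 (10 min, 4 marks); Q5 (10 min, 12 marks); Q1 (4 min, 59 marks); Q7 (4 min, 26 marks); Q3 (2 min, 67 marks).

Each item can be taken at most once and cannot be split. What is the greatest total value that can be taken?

This is a 0/1 knapsack; check combinations near the capacity.
- Q8+Q6+Q1+Q7+Q3: time 3+5+4+4+2=18, value 20+25+59+26+67=197
- Q6+Q2+Q1+Q7+Q3: time 5+2+4+4+2=17, value 25+4+59+26+67=181
- Q6+Q1+Q7+Q3: time 5+4+4+2=15, value 25+59+26+67=177
- Q8+Q2+Q1+Q7+Q3: time 3+2+4+4+2=15, value 20+4+59+26+67=176
Best: 197 marks.

197 marks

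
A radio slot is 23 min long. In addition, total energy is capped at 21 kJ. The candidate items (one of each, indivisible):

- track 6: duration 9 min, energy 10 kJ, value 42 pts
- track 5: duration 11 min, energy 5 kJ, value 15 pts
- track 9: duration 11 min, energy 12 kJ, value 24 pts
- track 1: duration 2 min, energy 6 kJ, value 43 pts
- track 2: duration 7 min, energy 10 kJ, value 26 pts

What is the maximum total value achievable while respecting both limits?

100 pts

Feasible sets respecting both limits:
- track 6+track 5+track 1: duration 22, energy 21, value 100
- track 6+track 1: duration 11, energy 16, value 85
- track 5+track 1+track 2: duration 20, energy 21, value 84
Best: 100 pts.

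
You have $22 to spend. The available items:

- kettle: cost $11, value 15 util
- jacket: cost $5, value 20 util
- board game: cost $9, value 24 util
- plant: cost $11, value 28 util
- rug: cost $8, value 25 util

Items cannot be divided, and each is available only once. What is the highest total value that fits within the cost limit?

Check high-value combinations within $22:
- jacket+board game+rug: cost 5+9+8=22, value 20+24+25=69
- plant+rug: cost 11+8=19, value 28+25=53
- board game+plant: cost 9+11=20, value 24+28=52
- board game+rug: cost 9+8=17, value 24+25=49
- jacket+plant: cost 5+11=16, value 20+28=48
Best: 69 util.

69 util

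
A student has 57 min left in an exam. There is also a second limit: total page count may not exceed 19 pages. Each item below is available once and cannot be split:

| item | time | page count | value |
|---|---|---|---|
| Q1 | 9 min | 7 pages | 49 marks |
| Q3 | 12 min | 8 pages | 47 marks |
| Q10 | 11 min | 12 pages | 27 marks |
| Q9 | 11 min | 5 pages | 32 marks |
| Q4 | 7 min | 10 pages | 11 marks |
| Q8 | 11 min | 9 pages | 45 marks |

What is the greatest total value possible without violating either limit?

Feasible sets respecting both limits:
- Q1+Q3: time 21, page count 15, value 96
- Q1+Q8: time 20, page count 16, value 94
- Q3+Q8: time 23, page count 17, value 92
Best: 96 marks.

96 marks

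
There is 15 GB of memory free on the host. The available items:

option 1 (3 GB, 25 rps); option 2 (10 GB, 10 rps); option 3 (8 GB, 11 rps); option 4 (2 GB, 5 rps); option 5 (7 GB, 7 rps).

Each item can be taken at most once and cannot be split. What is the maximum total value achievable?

Check high-value combinations within 15 GB:
- option 1+option 3+option 4: memory 3+8+2=13, value 25+11+5=41
- option 1+option 2+option 4: memory 3+10+2=15, value 25+10+5=40
- option 1+option 4+option 5: memory 3+2+7=12, value 25+5+7=37
Best: 41 rps.

41 rps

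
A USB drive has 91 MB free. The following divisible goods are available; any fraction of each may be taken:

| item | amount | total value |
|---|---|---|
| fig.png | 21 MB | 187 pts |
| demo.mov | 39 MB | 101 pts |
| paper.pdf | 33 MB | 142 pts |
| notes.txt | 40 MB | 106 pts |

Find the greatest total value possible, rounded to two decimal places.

Take in order of value per unit:
- fig.png (187/21 per unit): all 21 → value 187, running total 187.00
- paper.pdf (142/33 per unit): all 33 → value 142, running total 329.00
- notes.txt (106/40 per unit): 37 of 40 → value 37×106/40 = 98.0500, running total 427.05
Total 427.05.

427.05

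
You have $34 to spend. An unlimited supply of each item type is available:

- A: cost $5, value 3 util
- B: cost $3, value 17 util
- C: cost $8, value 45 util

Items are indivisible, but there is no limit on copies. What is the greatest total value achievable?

192 util

Best value-per-unit is B at 17/3; filling with it alone gives 11×17 = 187.
Optimal mix: 6×B + 2×C → cost 34, value 192.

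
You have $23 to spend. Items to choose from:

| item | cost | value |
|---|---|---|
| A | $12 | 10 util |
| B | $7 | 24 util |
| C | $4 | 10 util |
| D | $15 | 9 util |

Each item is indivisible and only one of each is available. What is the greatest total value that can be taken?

This is a 0/1 knapsack; check combinations near the capacity.
- A+B+C: cost 12+7+4=23, value 10+24+10=44
- B+C: cost 7+4=11, value 24+10=34
- A+B: cost 12+7=19, value 10+24=34
Best: 44 util.

44 util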